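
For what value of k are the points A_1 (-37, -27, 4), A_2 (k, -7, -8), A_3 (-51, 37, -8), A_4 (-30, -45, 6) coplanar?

Normal to plane A_1A_3A_4: n = (-88, -56, -196); plane equation n·P = 3984.
Requiring n·A_2 = 3984: (-88)k + (1960) = 3984.
So k = -23.

-23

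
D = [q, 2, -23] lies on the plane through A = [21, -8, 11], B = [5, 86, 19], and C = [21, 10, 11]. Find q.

89

A normal to the plane is n = AB × AC = (-144, 0, -288).
D lies in the plane iff n · AD = 0.
This gives (-144)q + (12816) = 0, so q = 89.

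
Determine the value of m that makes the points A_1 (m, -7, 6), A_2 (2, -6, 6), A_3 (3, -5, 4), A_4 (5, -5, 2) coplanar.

The points are coplanar iff A_1A_2 · (A_1A_3 × A_1A_4) = 0.
Expanding, this is linear in m: (2)m + (-6) = 0.
So m = 3.

3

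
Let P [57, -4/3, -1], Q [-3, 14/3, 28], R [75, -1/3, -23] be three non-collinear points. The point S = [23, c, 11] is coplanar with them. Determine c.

Coplanarity requires PQ · (PR × PS) = 0.
PQ = (-60, 6, 29), PR = (18, 1, -22); the triple product is linear in c with coefficient -798 and constant term 2394.
Setting it to zero: c = 3.

3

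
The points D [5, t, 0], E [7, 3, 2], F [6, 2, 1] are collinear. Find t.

Collinearity requires DE × DF = 0; each component is linear in t.
The x-component gives (1)t + (-1) = 0, so t = 1.
The remaining components then also vanish.

1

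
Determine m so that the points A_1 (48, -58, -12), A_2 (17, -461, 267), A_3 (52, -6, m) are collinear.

-48

Direction A_1A_2 = (-31, -403, 279). From the x-coordinate of A_3, the parameter along the line is τ = (52 − 48)/(-31) = -4/31.
Then m = (-12) + (-4/31)·(279) = -48.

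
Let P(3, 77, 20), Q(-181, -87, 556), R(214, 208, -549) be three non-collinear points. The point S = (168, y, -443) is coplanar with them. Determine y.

A normal to the plane is n = PQ × PR = (23100, 8400, 10500).
S lies in the plane iff n · PS = 0.
This gives (8400)y + (-1696800) = 0, so y = 202.

202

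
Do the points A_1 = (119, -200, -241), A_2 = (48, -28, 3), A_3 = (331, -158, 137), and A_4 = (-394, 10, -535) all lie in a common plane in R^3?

With A_1 as base: A_1A_2 = (-71, 172, 244), A_1A_3 = (212, 42, 378), A_1A_4 = (-513, 210, -294).
A_1A_3 × A_1A_4 = (-91728, -131586, 66066).
A_1A_2 · (A_1A_3 × A_1A_4) = 0.
The scalar triple product vanishes, so the four points are coplanar.

Yes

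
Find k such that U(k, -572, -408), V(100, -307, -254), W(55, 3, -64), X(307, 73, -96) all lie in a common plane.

109

Coplanarity ⇔ det[UV; UW; UX] = 0.
Expanding, this is linear in k: (23220)k + (-2530980) = 0.
So k = 109.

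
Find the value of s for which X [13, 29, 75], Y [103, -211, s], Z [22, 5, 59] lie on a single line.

-85

Collinearity requires XY × XZ = 0; each component is linear in s.
The x-component gives (24)s + (2040) = 0, so s = -85.
The remaining components then also vanish.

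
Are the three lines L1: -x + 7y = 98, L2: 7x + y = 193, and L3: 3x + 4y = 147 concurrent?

No

The three lines meet at one point iff the augmented coefficient matrix [aᵢ bᵢ cᵢ] has rank < 3, i.e. its determinant vanishes.
Here the determinant is -75.
Nonzero, so no common point exists.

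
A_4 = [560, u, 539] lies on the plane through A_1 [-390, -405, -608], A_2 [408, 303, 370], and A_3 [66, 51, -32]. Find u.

386

The plane through A_1, A_2, A_3 has equation −38160x − 13680y + 41040z = -4529520.
Substituting A_4: (-13680)u + (750960) = -4529520, so u = 386.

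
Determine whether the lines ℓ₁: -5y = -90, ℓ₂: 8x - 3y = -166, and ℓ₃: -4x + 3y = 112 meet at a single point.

No

Intersecting ℓ₁ and ℓ₂: solving the 2×2 system gives (x, y) = (-14, 18).
Substitute into ℓ₃: (-4)(-14) + (3)(18) = 110.
But ℓ₃ requires 112 ≠ 110, so the three lines have no common point.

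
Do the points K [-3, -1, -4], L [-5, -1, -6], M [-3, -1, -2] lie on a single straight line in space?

No

KL = (-2, 0, -2), KM = (0, 0, 2).
Comparing components 3 and 1: (-2)(0) − (-2)(2) = 4 ≠ 0, so KL and KM are not parallel and the points are not collinear.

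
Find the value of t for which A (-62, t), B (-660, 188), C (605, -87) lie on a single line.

58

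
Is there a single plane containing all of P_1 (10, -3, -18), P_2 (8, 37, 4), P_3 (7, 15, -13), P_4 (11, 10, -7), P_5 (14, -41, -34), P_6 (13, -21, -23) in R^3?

Yes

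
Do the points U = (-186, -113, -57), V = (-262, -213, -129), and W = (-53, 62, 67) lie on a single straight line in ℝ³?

UV = (-76, -100, -72), UW = (133, 175, 124).
UV × UW = (200, -152, 0).
The cross product is nonzero, so the points do not lie on one line.

No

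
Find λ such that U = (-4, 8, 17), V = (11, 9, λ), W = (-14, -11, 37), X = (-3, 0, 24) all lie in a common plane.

Normal to plane UWX: n = (27, 90, 99); plane equation n·P = 2295.
Requiring n·V = 2295: (99)λ + (1107) = 2295.
So λ = 12.

12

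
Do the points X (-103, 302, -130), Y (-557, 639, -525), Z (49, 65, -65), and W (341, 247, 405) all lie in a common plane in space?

Yes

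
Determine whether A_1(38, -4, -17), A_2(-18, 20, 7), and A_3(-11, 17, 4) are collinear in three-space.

Yes

A_1A_2 = (-56, 24, 24), A_1A_3 = (-49, 21, 21).
Each component of A_1A_3 is 7/8 times the corresponding component of A_1A_2, so A_1A_3 = 7/8·A_1A_2 and the points are collinear.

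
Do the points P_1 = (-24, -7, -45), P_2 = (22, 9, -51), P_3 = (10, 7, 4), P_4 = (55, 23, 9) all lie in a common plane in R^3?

A normal to the plane through P_1, P_2, P_3 is n = P_1P_2 × P_1P_3 = (868, -2458, 100).
The plane has equation n·P = -8126. For P_4: n·P_4 = -7894.
-7894 ≠ -8126, so P_4 is off the plane.

No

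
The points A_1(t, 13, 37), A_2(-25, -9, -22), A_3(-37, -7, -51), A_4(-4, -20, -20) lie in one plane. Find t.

-49

Coplanarity ⇔ det[A_1A_2; A_1A_3; A_1A_4] = 0.
Expanding, this is linear in t: (315)t + (15435) = 0.
So t = -49.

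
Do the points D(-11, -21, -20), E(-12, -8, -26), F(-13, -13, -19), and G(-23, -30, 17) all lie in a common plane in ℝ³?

No

The four points are coplanar iff the 3×3 determinant with rows DE, DF, DG is zero.
Rows: (-1, 13, -6), (-2, 8, 1), (-12, -9, 37).
Expanding along the first row: (-1)(305) − (13)(-62) + (-6)(114) = -183.
Nonzero ⇒ not coplanar.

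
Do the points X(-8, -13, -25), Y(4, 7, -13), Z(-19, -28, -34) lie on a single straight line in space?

XY = (12, 20, 12), XZ = (-11, -15, -9).
Comparing components 3 and 1: (12)(-11) − (12)(-9) = -24 ≠ 0, so XY and XZ are not parallel and the points are not collinear.

No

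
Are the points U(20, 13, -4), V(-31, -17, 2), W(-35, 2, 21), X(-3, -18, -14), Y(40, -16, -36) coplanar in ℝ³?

No

The plane through U, V, W has normal n = UV × UW = (-684, 945, -1089) and equation n·P = 2961.
Checking the remaining points: n·X = 288, n·Y = -3276.
Since n·X = 288 ≠ 2961, X is off the plane and the points are not all coplanar.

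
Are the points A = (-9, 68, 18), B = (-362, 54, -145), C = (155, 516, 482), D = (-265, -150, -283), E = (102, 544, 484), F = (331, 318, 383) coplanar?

Yes

The plane through A, B, C has normal n = AB × AC = (66528, 137060, -155848) and equation n·P = 5916064.
Checking the remaining points: n·D = 5916064, n·E = 5916064, n·F = 5916064.
All equal 5916064, so all 6 points lie in one plane.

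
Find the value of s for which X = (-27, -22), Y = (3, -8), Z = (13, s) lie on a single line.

-10/3

The three points are collinear iff det[XY; XZ] = 0.
This determinant is linear in s: (30)s + (100) = 0, so s = -10/3.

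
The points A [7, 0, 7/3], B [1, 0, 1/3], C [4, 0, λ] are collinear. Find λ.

4/3

Direction AB = (-6, 0, -2). From the x-coordinate of C, the parameter along the line is τ = (4 − 7)/(-6) = 1/2.
Then λ = 7/3 + 1/2·(-2) = 4/3.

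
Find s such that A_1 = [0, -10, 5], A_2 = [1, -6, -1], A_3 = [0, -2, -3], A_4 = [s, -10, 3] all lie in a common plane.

Coplanarity ⇔ det[A_1A_2; A_1A_3; A_1A_4] = 0.
Expanding, this is linear in s: (16)s + (-16) = 0.
So s = 1.

1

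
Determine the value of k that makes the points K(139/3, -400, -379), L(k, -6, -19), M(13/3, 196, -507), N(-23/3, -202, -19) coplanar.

-77/3

Normal to plane KMN: n = (239904, 22032, 23868); plane equation n·P = -6743220.
Requiring n·L = -6743220: (239904)k + (-585684) = -6743220.
So k = -77/3.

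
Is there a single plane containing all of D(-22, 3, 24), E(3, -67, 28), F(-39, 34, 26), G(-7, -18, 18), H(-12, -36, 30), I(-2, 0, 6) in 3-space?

No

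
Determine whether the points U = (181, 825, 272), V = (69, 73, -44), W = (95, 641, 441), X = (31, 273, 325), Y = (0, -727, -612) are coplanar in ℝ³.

No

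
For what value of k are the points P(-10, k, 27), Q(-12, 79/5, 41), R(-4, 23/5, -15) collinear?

13

Direction QR = (8, -56/5, -56). From the x-coordinate of P, the parameter along the line is τ = (-10 − (-12))/8 = 1/4.
Then k = 79/5 + 1/4·(-56/5) = 13.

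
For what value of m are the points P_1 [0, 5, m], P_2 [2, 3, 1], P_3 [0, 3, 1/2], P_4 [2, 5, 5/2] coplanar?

The points are coplanar iff P_1P_2 · (P_1P_3 × P_1P_4) = 0.
Expanding, this is linear in m: (4)m + (-8) = 0.
So m = 2.

2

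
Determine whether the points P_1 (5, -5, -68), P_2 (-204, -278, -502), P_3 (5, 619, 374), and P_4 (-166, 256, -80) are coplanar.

With P_1 as base: P_1P_2 = (-209, -273, -434), P_1P_3 = (0, 624, 442), P_1P_4 = (-171, 261, -12).
P_1P_3 × P_1P_4 = (-122850, -75582, 106704).
P_1P_2 · (P_1P_3 × P_1P_4) = 0.
The scalar triple product vanishes, so the four points are coplanar.

Yes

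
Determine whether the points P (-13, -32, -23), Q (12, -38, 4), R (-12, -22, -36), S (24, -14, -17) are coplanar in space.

No

With P as base: PQ = (25, -6, 27), PR = (1, 10, -13), PS = (37, 18, 6).
PR × PS = (294, -487, -352).
PQ · (PR × PS) = 768.
Since 768 ≠ 0, the four points are not coplanar.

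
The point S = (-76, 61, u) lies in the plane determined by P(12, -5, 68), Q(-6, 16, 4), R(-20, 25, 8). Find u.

24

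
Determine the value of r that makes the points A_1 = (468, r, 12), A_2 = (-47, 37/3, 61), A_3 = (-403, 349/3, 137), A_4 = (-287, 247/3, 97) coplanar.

The points are coplanar iff A_1A_2 · (A_1A_3 × A_1A_4) = 0.
Expanding, this is linear in r: (5424)r + (746704) = 0.
So r = -413/3.

-413/3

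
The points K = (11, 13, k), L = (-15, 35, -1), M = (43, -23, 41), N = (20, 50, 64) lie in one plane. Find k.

Coplanarity ⇔ det[KL; KM; KN] = 0.
Expanding, this is linear in k: (-2900)k + (60900) = 0.
So k = 21.

21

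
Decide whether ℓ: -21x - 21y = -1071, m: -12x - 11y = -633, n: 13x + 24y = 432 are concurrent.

The three lines meet at one point iff the augmented coefficient matrix [aᵢ bᵢ cᵢ] has rank < 3, i.e. its determinant vanishes.
Here the determinant is 0.
It vanishes, so the lines are concurrent at (72, -21).

Yes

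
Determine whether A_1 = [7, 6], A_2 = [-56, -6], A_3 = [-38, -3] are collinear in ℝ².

No

A_1A_2 = (-63, -12), A_1A_3 = (-45, -9).
Twice the signed area of △A_1A_2A_3 is (-63)(-9) − (-12)(-45) = 27.
The area is nonzero, so the three points are not collinear.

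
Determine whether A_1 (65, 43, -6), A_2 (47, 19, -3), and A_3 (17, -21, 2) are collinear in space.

Yes

A_1A_2 = (-18, -24, 3), A_1A_3 = (-48, -64, 8).
A_1A_2 × A_1A_3 = (0, 0, 0).
The cross product vanishes, so the three points are collinear.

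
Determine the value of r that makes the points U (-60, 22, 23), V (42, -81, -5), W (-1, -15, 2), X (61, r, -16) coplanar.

The points are coplanar iff UV · (UW × UX) = 0.
Expanding, this is linear in r: (490)r + (35770) = 0.
So r = -73.

-73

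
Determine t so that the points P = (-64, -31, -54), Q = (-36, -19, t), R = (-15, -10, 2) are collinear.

-22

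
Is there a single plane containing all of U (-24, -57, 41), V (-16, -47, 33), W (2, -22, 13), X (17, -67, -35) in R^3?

No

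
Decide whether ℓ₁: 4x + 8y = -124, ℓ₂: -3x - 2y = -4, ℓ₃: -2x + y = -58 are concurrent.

No

The three lines meet at one point iff the augmented coefficient matrix [aᵢ bᵢ cᵢ] has rank < 3, i.e. its determinant vanishes.
Here the determinant is 20.
Nonzero, so no common point exists.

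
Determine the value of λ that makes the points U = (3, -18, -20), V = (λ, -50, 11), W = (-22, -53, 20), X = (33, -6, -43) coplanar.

-7

Coplanarity ⇔ det[UV; UW; UX] = 0.
Expanding, this is linear in λ: (325)λ + (2275) = 0.
So λ = -7.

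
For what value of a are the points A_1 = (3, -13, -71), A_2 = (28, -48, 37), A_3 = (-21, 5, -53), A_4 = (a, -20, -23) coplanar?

Normal to plane A_1A_2A_3: n = (-2574, -3042, -390); plane equation n·P = 59514.
Requiring n·A_4 = 59514: (-2574)a + (69810) = 59514.
So a = 4.

4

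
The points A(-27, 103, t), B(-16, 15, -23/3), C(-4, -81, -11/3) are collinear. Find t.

Direction BC = (12, -96, 4). From the x-coordinate of A, the parameter along the line is τ = (-27 − (-16))/12 = -11/12.
Then t = (-23/3) + (-11/12)·(4) = -34/3.

-34/3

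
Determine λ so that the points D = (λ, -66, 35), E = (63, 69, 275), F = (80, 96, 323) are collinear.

Direction EF = (17, 27, 48). From the y-coordinate of D, the parameter along the line is τ = (-66 − 69)/27 = -5.
Then λ = 63 + (-5)·(17) = -22.

-22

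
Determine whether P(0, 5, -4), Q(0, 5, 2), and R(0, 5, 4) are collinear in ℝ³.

Yes

PQ = (0, 0, 6), PR = (0, 0, 8).
Each component of PR is 4/3 times the corresponding component of PQ, so PR = 4/3·PQ and the points are collinear.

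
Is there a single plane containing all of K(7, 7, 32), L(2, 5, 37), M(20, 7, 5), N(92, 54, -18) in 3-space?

With K as base: KL = (-5, -2, 5), KM = (13, 0, -27), KN = (85, 47, -50).
KM × KN = (1269, -1645, 611).
KL · (KM × KN) = 0.
The scalar triple product vanishes, so the four points are coplanar.

Yes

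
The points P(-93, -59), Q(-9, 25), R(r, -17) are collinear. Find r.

-51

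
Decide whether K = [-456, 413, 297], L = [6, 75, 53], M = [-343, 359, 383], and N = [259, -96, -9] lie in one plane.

Yes

The four points are coplanar iff the 3×3 determinant with rows KL, KM, KN is zero.
Rows: (462, -338, -244), (113, -54, 86), (715, -509, -306).
Expanding along the first row: (462)(60298) − (-338)(-96068) + (-244)(-18907) = 0.
Zero determinant ⇒ coplanar.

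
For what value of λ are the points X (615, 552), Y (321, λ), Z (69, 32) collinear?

Collinearity: (Y − X) must be parallel to (Z − X) = (-546, -520).
Cross-multiplying the components: (λ − 552)·(-546) = (-294)·(-520).
Solving gives λ = 272.

272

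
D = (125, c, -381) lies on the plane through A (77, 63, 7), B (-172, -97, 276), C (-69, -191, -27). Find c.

-187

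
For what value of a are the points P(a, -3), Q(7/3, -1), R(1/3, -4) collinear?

1

The three points are collinear iff det[PQ; PR] = 0.
This determinant is linear in a: (3)a + (-3) = 0, so a = 1.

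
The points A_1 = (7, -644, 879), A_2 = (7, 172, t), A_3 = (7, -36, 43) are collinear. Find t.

-243

Collinearity requires A_1A_2 × A_1A_3 = 0; each component is linear in t.
The x-component gives (-608)t + (-147744) = 0, so t = -243.
The remaining components then also vanish.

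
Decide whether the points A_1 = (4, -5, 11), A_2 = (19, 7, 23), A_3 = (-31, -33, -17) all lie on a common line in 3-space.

Yes

A_1A_2 = (15, 12, 12), A_1A_3 = (-35, -28, -28).
A_1A_2 × A_1A_3 = (0, 0, 0).
The cross product vanishes, so the three points are collinear.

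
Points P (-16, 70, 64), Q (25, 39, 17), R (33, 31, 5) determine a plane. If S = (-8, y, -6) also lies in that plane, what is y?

22

The plane through P, Q, R has equation −4x + 116y − 80z = 3064.
Substituting S: (116)y + (512) = 3064, so y = 22.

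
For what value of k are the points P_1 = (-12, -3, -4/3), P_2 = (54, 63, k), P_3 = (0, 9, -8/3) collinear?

-26/3

Direction P_1P_3 = (12, 12, -4/3). From the x-coordinate of P_2, the parameter along the line is τ = (54 − (-12))/12 = 11/2.
Then k = (-4/3) + 11/2·(-4/3) = -26/3.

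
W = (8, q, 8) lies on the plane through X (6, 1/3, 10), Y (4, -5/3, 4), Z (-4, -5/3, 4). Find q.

-1/3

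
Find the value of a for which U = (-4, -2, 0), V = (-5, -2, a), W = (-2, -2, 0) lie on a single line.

Direction UW = (2, 0, 0). From the x-coordinate of V, the parameter along the line is τ = (-5 − (-4))/2 = -1/2.
Then a = 0 + (-1/2)·(0) = 0.

0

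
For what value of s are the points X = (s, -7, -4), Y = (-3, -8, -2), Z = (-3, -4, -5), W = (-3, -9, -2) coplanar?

The points are coplanar iff XY · (XZ × XW) = 0.
Expanding, this is linear in s: (3)s + (9) = 0.
So s = -3.

-3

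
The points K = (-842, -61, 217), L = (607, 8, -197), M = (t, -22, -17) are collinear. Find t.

Direction KL = (1449, 69, -414). From the y-coordinate of M, the parameter along the line is τ = (-22 − (-61))/69 = 13/23.
Then t = (-842) + 13/23·(1449) = -23.

-23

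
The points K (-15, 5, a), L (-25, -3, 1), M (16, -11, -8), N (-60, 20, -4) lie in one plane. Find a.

-9

Coplanarity ⇔ det[KL; KM; KN] = 0.
Expanding, this is linear in a: (-663)a + (-5967) = 0.
So a = -9.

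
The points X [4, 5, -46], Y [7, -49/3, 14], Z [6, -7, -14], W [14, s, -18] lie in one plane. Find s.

-55/3

The points are coplanar iff XY · (XZ × XW) = 0.
Expanding, this is linear in s: (24)s + (440) = 0.
So s = -55/3.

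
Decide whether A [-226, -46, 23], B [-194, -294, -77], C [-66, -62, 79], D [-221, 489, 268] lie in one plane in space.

With A as base: AB = (32, -248, -100), AC = (160, -16, 56), AD = (5, 535, 245).
AC × AD = (-33880, -38920, 85680).
AB · (AC × AD) = 0.
The scalar triple product vanishes, so the four points are coplanar.

Yes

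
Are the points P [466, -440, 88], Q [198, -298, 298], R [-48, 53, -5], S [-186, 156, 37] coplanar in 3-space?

No

With P as base: PQ = (-268, 142, 210), PR = (-514, 493, -93), PS = (-652, 596, -51).
PR × PS = (30285, 34422, 15092).
PQ · (PR × PS) = -59136.
Since -59136 ≠ 0, the four points are not coplanar.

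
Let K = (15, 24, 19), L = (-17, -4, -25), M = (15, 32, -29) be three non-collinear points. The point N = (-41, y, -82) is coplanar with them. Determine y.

-21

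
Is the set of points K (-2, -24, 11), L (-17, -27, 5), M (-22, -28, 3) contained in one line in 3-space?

Yes

KL = (-15, -3, -6), KM = (-20, -4, -8).
KL × KM = (0, 0, 0).
The cross product vanishes, so the three points are collinear.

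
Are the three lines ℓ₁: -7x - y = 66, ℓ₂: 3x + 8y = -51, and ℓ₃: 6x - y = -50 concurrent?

No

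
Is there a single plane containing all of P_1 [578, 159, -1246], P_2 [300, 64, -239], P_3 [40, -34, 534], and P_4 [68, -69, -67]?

The four points are coplanar iff the 3×3 determinant with rows P_1P_2, P_1P_3, P_1P_4 is zero.
Rows: (-278, -95, 1007), (-538, -193, 1780), (-510, -228, 1179).
Expanding along the first row: (-278)(178293) − (-95)(273498) + (1007)(24234) = 820494.
Nonzero ⇒ not coplanar.

No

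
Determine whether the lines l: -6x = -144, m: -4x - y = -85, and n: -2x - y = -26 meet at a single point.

Intersecting l and m: solving the 2×2 system gives (x, y) = (24, -11).
Substitute into n: (-2)(24) + (-1)(-11) = -37.
But n requires -26 ≠ -37, so the three lines have no common point.

No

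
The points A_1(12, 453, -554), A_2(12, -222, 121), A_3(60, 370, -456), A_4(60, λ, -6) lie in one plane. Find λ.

-80

Coplanarity ⇔ det[A_1A_2; A_1A_3; A_1A_4] = 0.
Expanding, this is linear in λ: (32400)λ + (2592000) = 0.
So λ = -80.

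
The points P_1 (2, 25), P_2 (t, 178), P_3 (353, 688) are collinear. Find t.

83

Collinearity: (P_2 − P_1) must be parallel to (P_3 − P_1) = (351, 663).
Cross-multiplying the components: (t − 2)·(663) = (153)·(351).
Solving gives t = 83.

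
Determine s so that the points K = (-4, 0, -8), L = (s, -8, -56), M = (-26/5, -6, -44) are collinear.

-28/5

Collinearity requires KL × KM = 0; each component is linear in s.
The y-component gives (36)s + (1008/5) = 0, so s = -28/5.
The remaining components then also vanish.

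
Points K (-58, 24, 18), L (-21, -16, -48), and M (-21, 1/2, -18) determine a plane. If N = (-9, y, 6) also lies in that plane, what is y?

25/2

A normal to the plane is n = KL × KM = (-111, -1110, 1221/2).
N lies in the plane iff n · KN = 0.
This gives (-1110)y + (13875) = 0, so y = 25/2.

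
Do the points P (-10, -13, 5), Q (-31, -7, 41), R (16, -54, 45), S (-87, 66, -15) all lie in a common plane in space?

The four points are coplanar iff the 3×3 determinant with rows PQ, PR, PS is zero.
Rows: (-21, 6, 36), (26, -41, 40), (-77, 79, -20).
Expanding along the first row: (-21)(-2340) − (6)(2560) + (36)(-1103) = -5928.
Nonzero ⇒ not coplanar.

No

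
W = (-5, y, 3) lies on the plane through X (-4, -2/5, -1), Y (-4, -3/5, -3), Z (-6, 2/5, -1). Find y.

Coplanarity requires XY · (XZ × XW) = 0.
XY = (0, -1/5, -2), XZ = (-2, 4/5, 0); the triple product is linear in y with coefficient 4 and constant term -8/5.
Setting it to zero: y = 2/5.

2/5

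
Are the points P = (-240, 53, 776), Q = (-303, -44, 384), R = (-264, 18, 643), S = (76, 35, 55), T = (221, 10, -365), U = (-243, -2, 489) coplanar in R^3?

No

The plane through P, Q, R has normal n = PQ × PR = (-819, 1029, -123) and equation n·X = 155649.
Checking the remaining points: n·S = -32994, n·T = -125814, n·U = 136812.
Since n·S = -32994 ≠ 155649, S is off the plane and the points are not all coplanar.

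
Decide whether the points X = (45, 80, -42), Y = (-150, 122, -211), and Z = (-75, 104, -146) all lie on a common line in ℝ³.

XY = (-195, 42, -169), XZ = (-120, 24, -104).
XY × XZ = (-312, 0, 360).
The cross product is nonzero, so the points do not lie on one line.

No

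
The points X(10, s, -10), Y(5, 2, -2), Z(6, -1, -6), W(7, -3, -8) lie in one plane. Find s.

-7

The points are coplanar iff XY · (XZ × XW) = 0.
Expanding, this is linear in s: (2)s + (14) = 0.
So s = -7.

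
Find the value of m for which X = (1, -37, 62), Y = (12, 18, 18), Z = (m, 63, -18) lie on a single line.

21

Direction XY = (11, 55, -44). From the y-coordinate of Z, the parameter along the line is τ = (63 − (-37))/55 = 20/11.
Then m = 1 + 20/11·(11) = 21.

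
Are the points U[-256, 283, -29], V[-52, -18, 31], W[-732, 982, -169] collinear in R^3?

No

UV = (204, -301, 60), UW = (-476, 699, -140).
Comparing components 2 and 3: (-301)(-140) − (60)(699) = 200 ≠ 0, so UV and UW are not parallel and the points are not collinear.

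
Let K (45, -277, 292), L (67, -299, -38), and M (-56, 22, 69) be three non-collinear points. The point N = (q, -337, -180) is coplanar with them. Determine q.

87

A normal to the plane is n = KL × KM = (103576, 38236, 4356).
N lies in the plane iff n · KN = 0.
This gives (103576)q + (-9011112) = 0, so q = 87.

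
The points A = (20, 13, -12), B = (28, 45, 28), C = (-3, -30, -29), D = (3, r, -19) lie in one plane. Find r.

-16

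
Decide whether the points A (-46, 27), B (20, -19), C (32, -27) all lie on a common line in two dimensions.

AB = (66, -46), AC = (78, -54).
det[AB; AC] = (66)(-54) − (-46)(78) = 24.
The determinant is nonzero, so they are not collinear.

No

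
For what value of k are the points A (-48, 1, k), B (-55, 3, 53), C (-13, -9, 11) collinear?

Collinearity requires AB × AC = 0; each component is linear in k.
The x-component gives (-12)k + (552) = 0, so k = 46.
The remaining components then also vanish.

46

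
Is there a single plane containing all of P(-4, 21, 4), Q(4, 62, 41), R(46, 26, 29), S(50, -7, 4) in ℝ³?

No

The four points are coplanar iff the 3×3 determinant with rows PQ, PR, PS is zero.
Rows: (8, 41, 37), (50, 5, 25), (54, -28, 0).
Expanding along the first row: (8)(700) − (41)(-1350) + (37)(-1670) = -840.
Nonzero ⇒ not coplanar.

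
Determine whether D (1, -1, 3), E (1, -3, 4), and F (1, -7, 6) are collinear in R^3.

DE = (0, -2, 1), DF = (0, -6, 3).
Each component of DF is 3 times the corresponding component of DE, so DF = 3·DE and the points are collinear.

Yes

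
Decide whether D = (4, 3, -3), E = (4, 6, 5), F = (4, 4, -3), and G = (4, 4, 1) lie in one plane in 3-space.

Yes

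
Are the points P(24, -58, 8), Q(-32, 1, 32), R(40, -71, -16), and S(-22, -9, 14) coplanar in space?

No

A normal to the plane through P, Q, R is n = PQ × PR = (-1104, -960, -216).
The plane has equation n·X = 27456. For S: n·S = 29904.
29904 ≠ 27456, so S is off the plane.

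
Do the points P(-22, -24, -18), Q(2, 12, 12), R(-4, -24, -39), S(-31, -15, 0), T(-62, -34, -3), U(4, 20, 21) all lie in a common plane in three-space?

The plane through P, Q, R has normal n = PQ × PR = (-756, 1044, -648) and equation n·X = 3240.
Checking the remaining points: n·S = 7776, n·T = 13320, n·U = 4248.
Since n·S = 7776 ≠ 3240, S is off the plane and the points are not all coplanar.

No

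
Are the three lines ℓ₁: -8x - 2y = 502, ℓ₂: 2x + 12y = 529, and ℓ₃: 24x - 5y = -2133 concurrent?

Intersecting ℓ₁ and ℓ₂: solving the 2×2 system gives (x, y) = (-3541/46, 1309/23).
Substitute into ℓ₃: (24)(-3541/46) + (-5)(1309/23) = -49037/23.
But ℓ₃ requires -2133 ≠ -49037/23, so the three lines have no common point.

No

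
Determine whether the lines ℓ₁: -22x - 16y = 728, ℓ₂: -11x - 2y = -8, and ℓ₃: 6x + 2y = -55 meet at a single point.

No

Intersecting ℓ₁ and ℓ₂: solving the 2×2 system gives (x, y) = (12, -62).
Substitute into ℓ₃: (6)(12) + (2)(-62) = -52.
But ℓ₃ requires -55 ≠ -52, so the three lines have no common point.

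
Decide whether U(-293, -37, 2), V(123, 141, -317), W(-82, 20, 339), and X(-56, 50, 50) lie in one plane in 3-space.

No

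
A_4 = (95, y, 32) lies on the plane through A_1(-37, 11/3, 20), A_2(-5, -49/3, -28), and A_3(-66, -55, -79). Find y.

A normal to the plane is n = A_1A_2 × A_1A_3 = (-836, 4560, -7372/3).
A_4 lies in the plane iff n · A_1A_4 = 0.
This gives (4560)y + (-156560) = 0, so y = 103/3.

103/3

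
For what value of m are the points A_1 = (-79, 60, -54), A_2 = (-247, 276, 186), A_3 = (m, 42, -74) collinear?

Direction A_1A_2 = (-168, 216, 240). From the y-coordinate of A_3, the parameter along the line is τ = (42 − 60)/216 = -1/12.
Then m = (-79) + (-1/12)·(-168) = -65.

-65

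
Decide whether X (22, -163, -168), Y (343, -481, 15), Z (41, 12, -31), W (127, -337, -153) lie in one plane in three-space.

The four points are coplanar iff the 3×3 determinant with rows XY, XZ, XW is zero.
Rows: (321, -318, 183), (19, 175, 137), (105, -174, 15).
Expanding along the first row: (321)(26463) − (-318)(-14100) + (183)(-21681) = 43200.
Nonzero ⇒ not coplanar.

No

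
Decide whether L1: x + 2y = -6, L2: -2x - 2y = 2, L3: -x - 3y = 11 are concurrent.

Yes

The three lines meet at one point iff the augmented coefficient matrix [aᵢ bᵢ cᵢ] has rank < 3, i.e. its determinant vanishes.
Here the determinant is 0.
It vanishes, so the lines are concurrent at (4, -5).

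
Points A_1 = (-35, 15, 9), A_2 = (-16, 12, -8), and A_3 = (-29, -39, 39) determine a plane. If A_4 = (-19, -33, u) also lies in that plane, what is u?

Coplanarity requires A_1A_2 · (A_1A_3 × A_1A_4) = 0.
A_1A_2 = (19, -3, -17), A_1A_3 = (6, -54, 30); the triple product is linear in u with coefficient -1008 and constant term 25200.
Setting it to zero: u = 25.

25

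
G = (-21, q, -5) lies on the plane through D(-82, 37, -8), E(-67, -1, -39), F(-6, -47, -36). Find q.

The plane through D, E, F has equation −1540x − 1936y + 1628z = 41624.
Substituting G: (-1936)q + (24200) = 41624, so q = -9.

-9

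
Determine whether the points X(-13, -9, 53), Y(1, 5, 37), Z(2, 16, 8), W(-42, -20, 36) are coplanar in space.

Yes

The four points are coplanar iff the 3×3 determinant with rows XY, XZ, XW is zero.
Rows: (14, 14, -16), (15, 25, -45), (-29, -11, -17).
Expanding along the first row: (14)(-920) − (14)(-1560) + (-16)(560) = 0.
Zero determinant ⇒ coplanar.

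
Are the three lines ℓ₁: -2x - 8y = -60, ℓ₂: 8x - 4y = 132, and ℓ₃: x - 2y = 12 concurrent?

Intersecting ℓ₁ and ℓ₂: solving the 2×2 system gives (x, y) = (18, 3).
Substitute into ℓ₃: (1)(18) + (-2)(3) = 12.
This equals 12, so (18, 3) lies on all three lines and they are concurrent.

Yes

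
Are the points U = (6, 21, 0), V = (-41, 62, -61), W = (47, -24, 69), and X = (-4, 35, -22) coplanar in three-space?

With U as base: UV = (-47, 41, -61), UW = (41, -45, 69), UX = (-10, 14, -22).
UW × UX = (24, 212, 124).
UV · (UW × UX) = 0.
The scalar triple product vanishes, so the four points are coplanar.

Yes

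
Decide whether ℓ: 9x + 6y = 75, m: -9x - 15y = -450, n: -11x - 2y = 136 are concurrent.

Intersecting ℓ and m: solving the 2×2 system gives (x, y) = (-175/9, 125/3).
Substitute into n: (-11)(-175/9) + (-2)(125/3) = 1175/9.
But n requires 136 ≠ 1175/9, so the three lines have no common point.

No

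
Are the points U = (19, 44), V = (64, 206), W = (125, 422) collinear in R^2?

UV = (45, 162), UW = (106, 378).
Twice the signed area of △UVW is (45)(378) − (162)(106) = -162.
The area is nonzero, so the three points are not collinear.

No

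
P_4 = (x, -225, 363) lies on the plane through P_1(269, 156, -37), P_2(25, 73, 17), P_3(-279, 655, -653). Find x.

A normal to the plane is n = P_1P_2 × P_1P_3 = (24182, -179896, -167240).
P_4 lies in the plane iff n · P_1P_4 = 0.
This gives (24182)x + (-4860582) = 0, so x = 201.

201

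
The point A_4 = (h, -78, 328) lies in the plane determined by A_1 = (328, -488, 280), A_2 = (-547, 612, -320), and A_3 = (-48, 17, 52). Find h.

149

The plane through A_1, A_2, A_3 has equation 52200x + 26100y − 28275z = -3532200.
Substituting A_4: (52200)h + (-11310000) = -3532200, so h = 149.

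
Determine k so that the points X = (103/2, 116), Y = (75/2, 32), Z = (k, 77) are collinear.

The three points are collinear iff det[XY; XZ] = 0.
This determinant is linear in k: (84)k + (-3780) = 0, so k = 45.

45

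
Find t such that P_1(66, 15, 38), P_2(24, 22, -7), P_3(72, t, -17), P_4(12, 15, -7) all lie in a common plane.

57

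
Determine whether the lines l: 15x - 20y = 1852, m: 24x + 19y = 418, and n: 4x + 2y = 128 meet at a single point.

No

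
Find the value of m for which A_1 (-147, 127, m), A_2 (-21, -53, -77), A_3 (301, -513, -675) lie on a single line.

Direction A_2A_3 = (322, -460, -598). From the x-coordinate of A_1, the parameter along the line is τ = (-147 − (-21))/322 = -9/23.
Then m = (-77) + (-9/23)·(-598) = 157.

157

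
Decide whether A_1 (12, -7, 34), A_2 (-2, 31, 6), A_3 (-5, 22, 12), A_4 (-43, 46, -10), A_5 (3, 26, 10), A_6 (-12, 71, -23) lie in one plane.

No

The plane through A_1, A_2, A_3 has normal n = A_1A_2 × A_1A_3 = (-24, 168, 240) and equation n·P = 6696.
Checking the remaining points: n·A_4 = 6360, n·A_5 = 6696, n·A_6 = 6696.
Since n·A_4 = 6360 ≠ 6696, A_4 is off the plane and the points are not all coplanar.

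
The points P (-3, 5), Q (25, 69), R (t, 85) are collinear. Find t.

32

The three points are collinear iff det[PQ; PR] = 0.
This determinant is linear in t: (-64)t + (2048) = 0, so t = 32.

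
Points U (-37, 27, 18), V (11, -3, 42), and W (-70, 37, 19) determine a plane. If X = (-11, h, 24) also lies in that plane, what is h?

15

A normal to the plane is n = UV × UW = (-270, -840, -510).
X lies in the plane iff n · UX = 0.
This gives (-840)h + (12600) = 0, so h = 15.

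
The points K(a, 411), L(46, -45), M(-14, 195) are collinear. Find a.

Collinearity: (K − L) must be parallel to (M − L) = (-60, 240).
Cross-multiplying the components: (a − 46)·(240) = (456)·(-60).
Solving gives a = -68.

-68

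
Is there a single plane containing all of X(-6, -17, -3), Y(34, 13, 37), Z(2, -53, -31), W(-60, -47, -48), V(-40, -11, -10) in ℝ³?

Yes

The plane through X, Y, Z has normal n = XY × XZ = (600, 1440, -1680) and equation n·P = -23040.
Checking the remaining points: n·W = -23040, n·V = -23040.
All equal -23040, so all 5 points lie in one plane.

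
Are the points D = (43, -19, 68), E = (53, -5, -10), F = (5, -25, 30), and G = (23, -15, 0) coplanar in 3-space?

No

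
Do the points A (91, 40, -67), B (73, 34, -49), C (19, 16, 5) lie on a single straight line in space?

AB = (-18, -6, 18), AC = (-72, -24, 72).
AB × AC = (0, 0, 0).
The cross product vanishes, so the three points are collinear.

Yes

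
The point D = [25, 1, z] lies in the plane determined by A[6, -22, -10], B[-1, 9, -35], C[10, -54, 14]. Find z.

-15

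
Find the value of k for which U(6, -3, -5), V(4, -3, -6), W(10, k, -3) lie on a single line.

-3

Direction UV = (-2, 0, -1). From the x-coordinate of W, the parameter along the line is τ = (10 − 6)/(-2) = -2.
Then k = (-3) + (-2)·(0) = -3.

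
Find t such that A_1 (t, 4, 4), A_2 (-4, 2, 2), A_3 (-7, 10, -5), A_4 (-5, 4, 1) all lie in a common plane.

Coplanarity ⇔ det[A_1A_2; A_1A_3; A_1A_4] = 0.
Expanding, this is linear in t: (-6)t + (-36) = 0.
So t = -6.

-6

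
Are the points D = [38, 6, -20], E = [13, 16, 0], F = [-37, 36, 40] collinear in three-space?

Yes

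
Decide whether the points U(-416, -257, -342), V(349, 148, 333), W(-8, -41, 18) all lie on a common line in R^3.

Yes

UV = (765, 405, 675), UW = (408, 216, 360).
Each component of UW is 8/15 times the corresponding component of UV, so UW = 8/15·UV and the points are collinear.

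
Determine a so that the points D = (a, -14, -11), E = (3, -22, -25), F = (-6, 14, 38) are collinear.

1

Direction EF = (-9, 36, 63). From the y-coordinate of D, the parameter along the line is τ = (-14 − (-22))/36 = 2/9.
Then a = 3 + 2/9·(-9) = 1.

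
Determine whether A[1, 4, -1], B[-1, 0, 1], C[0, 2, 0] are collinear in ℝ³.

Yes

AB = (-2, -4, 2), AC = (-1, -2, 1).
AB × AC = (0, 0, 0).
The cross product vanishes, so the three points are collinear.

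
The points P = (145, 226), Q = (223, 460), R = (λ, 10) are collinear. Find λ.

Collinearity: (R − P) must be parallel to (Q − P) = (78, 234).
Cross-multiplying the components: (λ − 145)·(234) = (-216)·(78).
Solving gives λ = 73.

73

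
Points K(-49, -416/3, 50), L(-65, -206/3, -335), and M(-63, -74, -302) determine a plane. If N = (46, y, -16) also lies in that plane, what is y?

The plane through K, L, M has equation (770/3)x − 242y − (164/3)z = 54742/3.
Substituting N: (-242)y + (38044/3) = 54742/3, so y = -23.

-23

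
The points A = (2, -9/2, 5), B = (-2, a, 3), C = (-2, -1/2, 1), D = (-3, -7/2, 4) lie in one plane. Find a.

Normal to plane ACD: n = (0, 16, 16); plane equation n·P = 8.
Requiring n·B = 8: (16)a + (48) = 8.
So a = -5/2.

-5/2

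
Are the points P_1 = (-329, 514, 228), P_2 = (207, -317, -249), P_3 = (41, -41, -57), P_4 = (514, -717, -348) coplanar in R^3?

No

A normal to the plane through P_1, P_2, P_3 is n = P_1P_2 × P_1P_3 = (-27900, -23730, 9990).
The plane has equation n·P = -740400. For P_4: n·P_4 = -802710.
-802710 ≠ -740400, so P_4 is off the plane.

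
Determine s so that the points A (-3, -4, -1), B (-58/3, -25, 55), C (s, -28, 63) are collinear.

-65/3

Collinearity requires AB × AC = 0; each component is linear in s.
The y-component gives (56)s + (3640/3) = 0, so s = -65/3.
The remaining components then also vanish.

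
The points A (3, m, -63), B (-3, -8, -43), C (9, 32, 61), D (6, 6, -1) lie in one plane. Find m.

-20

The points are coplanar iff AB · (AC × AD) = 0.
Expanding, this is linear in m: (-432)m + (-8640) = 0.
So m = -20.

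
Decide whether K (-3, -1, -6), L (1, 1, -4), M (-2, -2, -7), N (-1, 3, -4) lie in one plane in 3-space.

No

The four points are coplanar iff the 3×3 determinant with rows KL, KM, KN is zero.
Rows: (4, 2, 2), (1, -1, -1), (2, 4, 2).
Expanding along the first row: (4)(2) − (2)(4) + (2)(6) = 12.
Nonzero ⇒ not coplanar.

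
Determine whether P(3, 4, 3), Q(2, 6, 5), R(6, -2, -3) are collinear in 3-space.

PQ = (-1, 2, 2), PR = (3, -6, -6).
Each component of PR is -3 times the corresponding component of PQ, so PR = -3·PQ and the points are collinear.

Yes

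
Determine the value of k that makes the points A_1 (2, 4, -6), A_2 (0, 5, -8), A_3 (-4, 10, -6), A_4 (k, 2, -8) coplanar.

3

Coplanarity ⇔ det[A_1A_2; A_1A_3; A_1A_4] = 0.
Expanding, this is linear in k: (12)k + (-36) = 0.
So k = 3.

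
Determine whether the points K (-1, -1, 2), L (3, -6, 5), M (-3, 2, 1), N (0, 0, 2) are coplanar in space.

With K as base: KL = (4, -5, 3), KM = (-2, 3, -1), KN = (1, 1, 0).
KM × KN = (1, -1, -5).
KL · (KM × KN) = -6.
Since -6 ≠ 0, the four points are not coplanar.

No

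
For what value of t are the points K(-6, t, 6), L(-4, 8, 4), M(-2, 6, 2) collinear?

10

Direction LM = (2, -2, -2). From the x-coordinate of K, the parameter along the line is τ = (-6 − (-4))/2 = -1.
Then t = 8 + (-1)·(-2) = 10.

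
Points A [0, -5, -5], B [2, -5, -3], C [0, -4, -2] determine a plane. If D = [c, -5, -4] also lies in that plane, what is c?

1

The plane through A, B, C has equation −2x − 6y + 2z = 20.
Substituting D: (-2)c + (22) = 20, so c = 1.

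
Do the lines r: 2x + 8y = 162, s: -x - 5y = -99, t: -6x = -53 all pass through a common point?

The three lines meet at one point iff the augmented coefficient matrix [aᵢ bᵢ cᵢ] has rank < 3, i.e. its determinant vanishes.
Here the determinant is -2.
Nonzero, so no common point exists.

No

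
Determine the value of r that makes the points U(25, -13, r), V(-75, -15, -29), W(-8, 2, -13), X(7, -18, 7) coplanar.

11

The points are coplanar iff UV · (UW × UX) = 0.
Expanding, this is linear in r: (1595)r + (-17545) = 0.
So r = 11.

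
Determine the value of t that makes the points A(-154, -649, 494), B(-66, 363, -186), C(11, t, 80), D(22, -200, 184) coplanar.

-43

Normal to plane ABD: n = (-8400, -92400, -138600); plane equation n·P = -7207200.
Requiring n·C = -7207200: (-92400)t + (-11180400) = -7207200.
So t = -43.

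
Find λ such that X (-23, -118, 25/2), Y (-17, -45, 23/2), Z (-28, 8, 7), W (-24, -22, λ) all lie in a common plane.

9

Coplanarity ⇔ det[XY; XZ; XW] = 0.
Expanding, this is linear in λ: (1121)λ + (-10089) = 0.
So λ = 9.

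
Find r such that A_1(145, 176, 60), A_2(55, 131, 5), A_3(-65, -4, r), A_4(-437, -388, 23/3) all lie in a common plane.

15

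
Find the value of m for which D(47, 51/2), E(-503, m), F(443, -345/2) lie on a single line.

The three points are collinear iff det[DE; DF] = 0.
This determinant is linear in m: (-396)m + (118998) = 0, so m = 601/2.

601/2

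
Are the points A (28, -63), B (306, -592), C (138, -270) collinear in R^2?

No

AB = (278, -529), AC = (110, -207).
det[AB; AC] = (278)(-207) − (-529)(110) = 644.
The determinant is nonzero, so they are not collinear.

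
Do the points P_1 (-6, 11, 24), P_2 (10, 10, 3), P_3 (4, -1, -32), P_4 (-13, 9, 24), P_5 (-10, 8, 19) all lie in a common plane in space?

The plane through P_1, P_2, P_3 has normal n = P_1P_2 × P_1P_3 = (-196, 686, -182) and equation n·P = 4354.
Checking the remaining points: n·P_4 = 4354, n·P_5 = 3990.
Since n·P_5 = 3990 ≠ 4354, P_5 is off the plane and the points are not all coplanar.

No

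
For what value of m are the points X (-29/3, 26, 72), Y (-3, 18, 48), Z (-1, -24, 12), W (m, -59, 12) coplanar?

Coplanarity ⇔ det[XY; XZ; XW] = 0.
Expanding, this is linear in m: (-720)m + (-7440) = 0.
So m = -31/3.

-31/3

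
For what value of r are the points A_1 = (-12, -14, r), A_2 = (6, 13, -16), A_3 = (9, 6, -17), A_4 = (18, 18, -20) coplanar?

-10

The points are coplanar iff A_1A_2 · (A_1A_3 × A_1A_4) = 0.
Expanding, this is linear in r: (-99)r + (-990) = 0.
So r = -10.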